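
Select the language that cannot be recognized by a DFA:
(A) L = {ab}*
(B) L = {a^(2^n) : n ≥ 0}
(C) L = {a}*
(B) {a^(2^n) : n ≥ 0}

(B) L = {a^(2^n) : n ≥ 0} is NOT regular.

The pumping lemma can be used to prove this:
After pumping, length is no longer a power of 2

The other languages are regular because they can be recognized by finite automata.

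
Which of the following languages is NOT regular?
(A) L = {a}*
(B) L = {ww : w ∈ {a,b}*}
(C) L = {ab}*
(B) {ww : w ∈ {a,b}*}

(B) L = {ww : w ∈ {a,b}*} is NOT regular.

The pumping lemma can be used to prove this:
After pumping, the two halves no longer match

The other languages are regular because they can be recognized by finite automata.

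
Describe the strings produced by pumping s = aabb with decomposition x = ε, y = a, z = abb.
{xy^i z : i ≥ 0} = {a^(i+1) b^2 : i ≥ 0} = {abb, aabb, aaabb, ...}

With x = ε, y = a, z = abb: Starting with aabb and pumping the first 'a' (z = abb keeps the second 'a'), we get strings with i+1 a's followed by 2 b's for i = 0, 1, 2, ...; note bb is not produced because z always contributes one a.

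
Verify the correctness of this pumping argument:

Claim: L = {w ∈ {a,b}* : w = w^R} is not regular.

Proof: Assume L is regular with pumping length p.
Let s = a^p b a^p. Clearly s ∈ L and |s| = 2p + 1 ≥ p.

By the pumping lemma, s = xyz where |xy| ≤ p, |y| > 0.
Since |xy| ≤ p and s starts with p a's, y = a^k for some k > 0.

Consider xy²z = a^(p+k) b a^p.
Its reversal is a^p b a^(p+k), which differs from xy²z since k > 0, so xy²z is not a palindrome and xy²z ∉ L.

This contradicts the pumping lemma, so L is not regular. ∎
The proof is correct.

This proof is valid because:
1. s = a^p b a^p is in L and is chosen in terms of p, so |s| ≥ p holds for every p
2. The decomposition analysis is correct: |xy| ≤ p forces y to lie inside the leading a's
3. The contradiction is valid: a^(p+k) b a^p has more a's before the b than after it, so it is not a palindrome
4. The conclusion follows logically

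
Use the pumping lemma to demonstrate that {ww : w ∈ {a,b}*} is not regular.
Assume for contradiction that L is regular, and let p ≥ 1 be the pumping length given by the pumping lemma.
Choose s = a^p b a^p b. Then s ∈ L (take w = a^p b) and |s| = 2p + 2 ≥ p.
By the pumping lemma, s = xyz for some x, y, z with |xy| ≤ p, |y| ≥ 1, and xy^i z ∈ L for every i ≥ 0.
Since |xy| ≤ p and the first p symbols of s are all a's, y = a^k for some k with 1 ≤ k ≤ p.

Take i = 2: t = xy²z = a^(p + k) b a^p b.
Suppose t = uu for some string u. The string t contains exactly two b's and ends in b, so u contains exactly one b and ends in b; hence u = a^j b for some j, and uu = a^j b a^j b. Comparing with t = a^(p + k) b a^p b forces j = p + k (first block) and j = p (second block), which is impossible since k ≥ 1. So t ∉ L.

This contradicts the pumping lemma, which requires xy^i z ∈ L for all i ≥ 0.
Hence L = {ww : w ∈ {a,b}*} is not regular. ∎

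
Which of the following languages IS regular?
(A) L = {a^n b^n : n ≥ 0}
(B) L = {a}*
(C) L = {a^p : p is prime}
(B) {a}*

(B) L = {a}* is regular.

This can be recognized by a finite automaton (DFA/NFA).
Regular expressions like {a}* define regular languages.

The other choices are not regular:
- {a^p : p is prime}: After pumping, the length becomes composite
- {a^n b^n : n ≥ 0}: After pumping, the number of a's and b's become unequal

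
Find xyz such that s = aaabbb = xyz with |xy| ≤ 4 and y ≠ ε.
x = '', y = 'a', z = 'aabbb'

For s = aaabbb and p = 4, one valid decomposition is:
- x = '' (length 0)
- y = 'a' (length 1)
- z = 'aabbb' (length 5)

Verification:
- xyz = '' + 'a' + 'aabbb' = aaabbb ✓
- |xy| = 1 ≤ 4 ✓
- |y| = 1 > 0 ✓

All pumping lemma constraints are satisfied.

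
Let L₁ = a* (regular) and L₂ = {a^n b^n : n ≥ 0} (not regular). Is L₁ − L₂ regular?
Yes — L₁ − L₂ is regular.

The only string of a* that lies in {a^n b^n} is ε, so L₁ − L₂ = a* − {ε} = a⁺ = aa*, which is regular.

Note that the bare facts "L₁ regular, L₂ non-regular" do not settle the question by themselves: the closure of regular languages under ∪, ∩, complement and difference applies only when BOTH operands are regular. With a non-regular operand the result can come out regular or non-regular depending on the specific languages, so one has to work out L₁ − L₂ for this particular pair, as above.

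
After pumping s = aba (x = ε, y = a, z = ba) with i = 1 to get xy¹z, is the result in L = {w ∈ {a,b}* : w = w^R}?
Yes

xy¹z = ε · a · ba = aba.
aba reversed is aba, the same string, so it is a palindrome and is in L.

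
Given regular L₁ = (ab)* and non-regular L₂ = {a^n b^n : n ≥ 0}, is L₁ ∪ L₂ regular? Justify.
No — L₁ ∪ L₂ is not regular.

Let U = (ab)* ∪ {a^n b^n}. If U were regular, then U ∩ aa*bb* would be regular (closure under intersection with a regular language). But (ab)* ∩ aa*bb* = {ab} and {a^n b^n} ∩ aa*bb* = {a^n b^n : n ≥ 1}, so U ∩ aa*bb* = {a^n b^n : n ≥ 1}, which is not regular. Hence U is not regular.

Note that the bare facts "L₁ regular, L₂ non-regular" do not settle the question by themselves: the closure of regular languages under ∪, ∩, complement and difference applies only when BOTH operands are regular. With a non-regular operand the result can come out regular or non-regular depending on the specific languages, so one has to work out L₁ ∪ L₂ for this particular pair, as above.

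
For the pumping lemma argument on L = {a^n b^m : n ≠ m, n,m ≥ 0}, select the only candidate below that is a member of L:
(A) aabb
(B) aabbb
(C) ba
(B) aabbb

The pumping lemma is applied to a string s that lies in L, so first check membership of each option:
- (A) aabb = a^2 b^2 has n = m = 2, so it is not in L ✗
- (B) aabbb = a^2 b^3 with 2 ≠ 3, so it is in L ✓
- (C) ba has an a after a b, so it is not of the form a^n b^m and is not in L ✗

Only (B) aabbb is in L, so it is the only candidate that could play the role of s.
(In a complete proof one picks s in terms of the pumping length p so that |s| ≥ p is guaranteed; a fixed string like aabbb illustrates the shape of such an s.)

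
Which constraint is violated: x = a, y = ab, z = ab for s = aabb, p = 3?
Violated: xyz = s

The decomposition x = a, y = ab, z = ab for s = aabb with p = 3
violates the constraint: xyz = s

xyz = 'a' + 'ab' + 'ab' = 'aabab' ≠ 'aabb' = s. The decomposition doesn't reconstruct s.

Pumping lemma constraints:
1. xyz = s (decomposition is valid)
2. |xy| ≤ p
3. |y| > 0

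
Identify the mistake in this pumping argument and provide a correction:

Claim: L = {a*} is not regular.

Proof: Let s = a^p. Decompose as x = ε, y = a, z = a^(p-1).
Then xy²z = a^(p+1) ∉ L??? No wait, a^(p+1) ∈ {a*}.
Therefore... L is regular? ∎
Error: The proof attempts to show a*  is not regular, but a* IS regular!

Correction: a* is a regular language (recognized by a simple DFA with one accepting state and self-loop on 'a'). The pumping lemma can only prove non-regularity, not regularity. For regular languages, pumping always works.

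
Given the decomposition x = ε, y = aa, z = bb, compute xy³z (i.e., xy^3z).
aaaaaabb

Given x = '', y = 'aa', z = 'bb' and i = 3:

xy^3z = x + y·y·...·y (3 times) + z
       = '' + 'aa'^3 + 'bb'
       = '' + 'aaaaaa' + 'bb'
       = 'aaaaaabb'

The pumped string is 'aaaaaabb' with length 8.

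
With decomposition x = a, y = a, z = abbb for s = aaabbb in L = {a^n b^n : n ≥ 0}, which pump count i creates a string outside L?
i = 0

xy⁰z = a · ε · abbb = aabbb; aabbb has 2 a's and 3 b's; 2 ≠ 3, so it is not in L.
(Other choices also work, e.g. i = 2, 3; only i = 1 is guaranteed to stay in L since xy¹z = s.)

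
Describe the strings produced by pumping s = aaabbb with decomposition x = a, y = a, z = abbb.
{xy^i z : i ≥ 0} = {a^(2+i) b^3 : i ≥ 0} = {aabbb, aaabbb, aaaabbb, ...}

With x = a, y = a, z = abbb: Starting with aaabbb and pumping the second 'a', we get strings with 2+i a's followed by 3 b's for i = 0, 1, 2, ...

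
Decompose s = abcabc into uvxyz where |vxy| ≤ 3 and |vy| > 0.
u='ab', v='c', x='a', y='b', z='c'

For s = abcabc with pumping length p = 3:

One valid decomposition:
- u = 'ab'
- v = 'c'
- x = 'a'
- y = 'b'
- z = 'c'

Verification:
- uvxyz = 'ab' + 'c' + 'a' + 'b' + 'c' = abcabc ✓
- |vxy| = |'cab'| = 3 ≤ 3 ✓
- |vy| = |'cb'| = 2 > 0 ✓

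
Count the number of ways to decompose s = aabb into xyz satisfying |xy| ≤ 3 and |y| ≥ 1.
6

For s = 'aabb' with pumping length p = 3:

Constraints: |xy| ≤ 3, |y| > 0

Valid decompositions (|xy| ≤ p, |y| ≥ 1):
  • x='', y='a', z='abb'
  • x='a', y='a', z='bb'
  • x='', y='aa', z='bb'
  • x='aa', y='b', z='b'
  • x='a', y='ab', z='b'
  • x='', y='aab', z='b'

Total count: 6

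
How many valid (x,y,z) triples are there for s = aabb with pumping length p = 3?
6

For s = 'aabb' with pumping length p = 3:

Constraints: |xy| ≤ 3, |y| > 0

Valid decompositions (|xy| ≤ p, |y| ≥ 1):
  • x='', y='a', z='abb'
  • x='a', y='a', z='bb'
  • x='', y='aa', z='bb'
  • x='aa', y='b', z='b'
  • x='a', y='ab', z='b'
  • x='', y='aab', z='b'

Total count: 6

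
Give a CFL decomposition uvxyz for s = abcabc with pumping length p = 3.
u='ab', v='c', x='a', y='b', z='c'

For s = abcabc with pumping length p = 3:

One valid decomposition:
- u = 'ab'
- v = 'c'
- x = 'a'
- y = 'b'
- z = 'c'

Verification:
- uvxyz = 'ab' + 'c' + 'a' + 'b' + 'c' = abcabc ✓
- |vxy| = |'cab'| = 3 ≤ 3 ✓
- |vy| = |'cb'| = 2 > 0 ✓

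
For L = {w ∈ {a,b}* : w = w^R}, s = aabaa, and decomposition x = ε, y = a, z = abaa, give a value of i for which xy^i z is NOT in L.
i = 0

xy⁰z = ε · ε · abaa = abaa; abaa reversed is aaba ≠ abaa, so it is not a palindrome and is not in L.
(Other choices also work, e.g. i = 2, 3; only i = 1 is guaranteed to stay in L since xy¹z = s.)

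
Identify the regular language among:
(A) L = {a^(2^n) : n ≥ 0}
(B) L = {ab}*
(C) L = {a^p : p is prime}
(B) {ab}*

(B) L = {ab}* is regular.

This can be recognized by a finite automaton (DFA/NFA).
Regular expressions like {ab}* define regular languages.

The other choices are not regular:
- {a^p : p is prime}: After pumping, the length becomes composite
- {a^(2^n) : n ≥ 0}: After pumping, length is no longer a power of 2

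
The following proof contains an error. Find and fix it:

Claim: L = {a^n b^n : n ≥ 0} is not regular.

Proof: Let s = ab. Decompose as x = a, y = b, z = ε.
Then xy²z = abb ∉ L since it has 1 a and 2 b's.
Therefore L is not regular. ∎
Error: The string s = ab might be shorter than the pumping length p.

Correction: Choose s = a^p b^p to ensure |s| ≥ p. Also, the decomposition is wrong: with |xy| ≤ p, y cannot include b's when s starts with p a's.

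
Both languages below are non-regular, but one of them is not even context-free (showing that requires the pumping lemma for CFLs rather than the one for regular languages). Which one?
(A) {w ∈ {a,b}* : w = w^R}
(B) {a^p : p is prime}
(B) {a^p : p is prime}

(B) {a^p : p is prime} requires the CFL pumping lemma.

- {w ∈ {a,b}* : w = w^R} is context-free (but not regular)
  • Can be shown non-regular with the regular pumping lemma
  • After pumping, the string is no longer symmetric

- {a^p : p is prime} is NOT context-free
  • Requires the CFL pumping lemma to prove
  • The CFL pumping lemma also fails because prime gaps are unbounded

The CFL pumping lemma is "stronger" in that it can prove non-membership
in the larger class of context-free languages.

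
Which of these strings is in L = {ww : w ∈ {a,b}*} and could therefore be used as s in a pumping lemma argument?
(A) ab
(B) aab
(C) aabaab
(C) aabaab

The pumping lemma is applied to a string s that lies in L, so first check membership of each option:
- (A) ab has length 2; its halves are a and b, which differ, so it is not in L ✗
- (B) aab has odd length 3, so it cannot be written as ww and is not in L ✗
- (C) aabaab splits into halves aab · aab, which are equal, so it is in L (w = aab) ✓

Only (C) aabaab is in L, so it is the only candidate that could play the role of s.
(In a complete proof one picks s in terms of the pumping length p so that |s| ≥ p is guaranteed; a fixed string like aabaab illustrates the shape of such an s.)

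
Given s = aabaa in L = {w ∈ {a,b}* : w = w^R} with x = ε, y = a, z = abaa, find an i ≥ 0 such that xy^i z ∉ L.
i = 2

xy²z = ε · aa · abaa = aaabaa; aaabaa reversed is aabaaa ≠ aaabaa, so it is not a palindrome and is not in L.
(Other choices also work, e.g. i = 0, 3; only i = 1 is guaranteed to stay in L since xy¹z = s.)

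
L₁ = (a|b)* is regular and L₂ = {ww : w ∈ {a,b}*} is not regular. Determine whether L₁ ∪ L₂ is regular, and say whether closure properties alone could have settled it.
Yes — L₁ ∪ L₂ is regular.

{ww} ⊆ (a|b)*, so L₁ ∪ L₂ = (a|b)*, which is regular.

Note that the bare facts "L₁ regular, L₂ non-regular" do not settle the question by themselves: the closure of regular languages under ∪, ∩, complement and difference applies only when BOTH operands are regular. With a non-regular operand the result can come out regular or non-regular depending on the specific languages, so one has to work out L₁ ∪ L₂ for this particular pair, as above.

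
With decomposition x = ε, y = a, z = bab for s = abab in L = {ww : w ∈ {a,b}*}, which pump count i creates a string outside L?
i = 3

xy³z = ε · aaa · bab = aaabab; aaabab has length 6; its halves are aaa and bab, which differ, so it is not in L.
(Other choices also work, e.g. i = 0, 2; only i = 1 is guaranteed to stay in L since xy¹z = s.)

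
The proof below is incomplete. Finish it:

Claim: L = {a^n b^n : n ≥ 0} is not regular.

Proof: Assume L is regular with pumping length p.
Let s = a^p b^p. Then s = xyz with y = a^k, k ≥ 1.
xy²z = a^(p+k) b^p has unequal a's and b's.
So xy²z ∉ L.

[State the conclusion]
This contradicts the pumping lemma for regular languages,
which guarantees xy^i z ∈ L for all i ≥ 0.

Since our assumption that L is regular leads to a contradiction,
we conclude that L = {a^n b^n : n ≥ 0} is NOT regular. ∎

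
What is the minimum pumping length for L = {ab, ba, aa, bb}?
p = 3

For a finite language L, the pumping lemma holds vacuously if p > max|s| for s ∈ L.

The longest string in L = {ab, ba, aa, bb} has length 2.
If p = 3, then no string s ∈ L has |s| ≥ p, so the condition is vacuously true.

The minimum pumping length is p = 3.

Why no smaller p works: for any p ≤ 2, the longest string s ∈ L has |s| = 2 ≥ p, so it would
have to be pumpable; but pumping up (i = 2, 3, ...) produces ever longer strings, which cannot all lie in the
finite language L. So the pumping property fails for every p ≤ 2.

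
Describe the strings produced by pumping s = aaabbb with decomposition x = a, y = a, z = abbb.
{xy^i z : i ≥ 0} = {a^(2+i) b^3 : i ≥ 0} = {aabbb, aaabbb, aaaabbb, ...}

With x = a, y = a, z = abbb: Starting with aaabbb and pumping the second 'a', we get strings with 2+i a's followed by 3 b's for i = 0, 1, 2, ...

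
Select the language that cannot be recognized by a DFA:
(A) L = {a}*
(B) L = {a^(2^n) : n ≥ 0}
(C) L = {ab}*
(B) {a^(2^n) : n ≥ 0}

(B) L = {a^(2^n) : n ≥ 0} is NOT regular.

The pumping lemma can be used to prove this:
After pumping, length is no longer a power of 2

The other languages are regular because they can be recognized by finite automata.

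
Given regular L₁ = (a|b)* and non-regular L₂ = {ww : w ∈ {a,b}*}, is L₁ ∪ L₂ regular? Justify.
Yes — L₁ ∪ L₂ is regular.

{ww} ⊆ (a|b)*, so L₁ ∪ L₂ = (a|b)*, which is regular.

Note that the bare facts "L₁ regular, L₂ non-regular" do not settle the question by themselves: the closure of regular languages under ∪, ∩, complement and difference applies only when BOTH operands are regular. With a non-regular operand the result can come out regular or non-regular depending on the specific languages, so one has to work out L₁ ∪ L₂ for this particular pair, as above.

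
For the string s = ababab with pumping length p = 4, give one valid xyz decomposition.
x = '', y = 'a', z = 'babab'

For s = ababab and p = 4, one valid decomposition is:
- x = '' (length 0)
- y = 'a' (length 1)
- z = 'babab' (length 5)

Verification:
- xyz = '' + 'a' + 'babab' = ababab ✓
- |xy| = 1 ≤ 4 ✓
- |y| = 1 > 0 ✓

All pumping lemma constraints are satisfied.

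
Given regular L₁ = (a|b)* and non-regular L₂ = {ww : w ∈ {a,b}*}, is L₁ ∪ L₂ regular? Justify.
Yes — L₁ ∪ L₂ is regular.

{ww} ⊆ (a|b)*, so L₁ ∪ L₂ = (a|b)*, which is regular.

Note that the bare facts "L₁ regular, L₂ non-regular" do not settle the question by themselves: the closure of regular languages under ∪, ∩, complement and difference applies only when BOTH operands are regular. With a non-regular operand the result can come out regular or non-regular depending on the specific languages, so one has to work out L₁ ∪ L₂ for this particular pair, as above.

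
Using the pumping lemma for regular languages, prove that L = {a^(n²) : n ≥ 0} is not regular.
Assume for contradiction that L is regular, and let p ≥ 1 be the pumping length given by the pumping lemma.
Choose s = a^(p²). Then s ∈ L and |s| = p² ≥ p.
By the pumping lemma, s = xyz for some x, y, z with |xy| ≤ p, |y| ≥ 1, and xy^i z ∈ L for every i ≥ 0.
Here y = a^k for some k with 1 ≤ k ≤ |xy| ≤ p.

Take i = 2: |xy²z| = p² + k.
Now p² < p² + k ≤ p² + p < p² + 2p + 1 = (p + 1)².
So |xy²z| lies strictly between the consecutive squares p² and (p + 1)², hence is not a perfect square, and xy²z ∉ L.

This contradicts the pumping lemma, which requires xy^i z ∈ L for all i ≥ 0.
Hence L = {a^(n²) : n ≥ 0} is not regular. ∎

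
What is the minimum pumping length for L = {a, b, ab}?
p = 3

For a finite language L, the pumping lemma holds vacuously if p > max|s| for s ∈ L.

The longest string in L = {a, b, ab} has length 2.
If p = 3, then no string s ∈ L has |s| ≥ p, so the condition is vacuously true.

The minimum pumping length is p = 3.

Why no smaller p works: for any p ≤ 2, the longest string s ∈ L has |s| = 2 ≥ p, so it would
have to be pumpable; but pumping up (i = 2, 3, ...) produces ever longer strings, which cannot all lie in the
finite language L. So the pumping property fails for every p ≤ 2.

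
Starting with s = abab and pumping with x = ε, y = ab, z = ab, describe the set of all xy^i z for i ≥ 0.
{xy^i z : i ≥ 0} = {(ab)^(i+1) : i ≥ 0} = {ab, abab, ababab, ...}

With x = ε, y = ab, z = ab: Pumping 'ab' gives strings of alternating a's and b's.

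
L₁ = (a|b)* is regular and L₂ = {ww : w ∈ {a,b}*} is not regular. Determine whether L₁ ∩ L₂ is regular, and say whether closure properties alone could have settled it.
No — L₁ ∩ L₂ is not regular.

(a|b)* is all strings over {a,b}, so L₁ ∩ L₂ = {ww : w ∈ {a,b}*} = L₂ itself, which is not regular (pump s = a^p b a^p b).

Note that the bare facts "L₁ regular, L₂ non-regular" do not settle the question by themselves: the closure of regular languages under ∪, ∩, complement and difference applies only when BOTH operands are regular. With a non-regular operand the result can come out regular or non-regular depending on the specific languages, so one has to work out L₁ ∩ L₂ for this particular pair, as above.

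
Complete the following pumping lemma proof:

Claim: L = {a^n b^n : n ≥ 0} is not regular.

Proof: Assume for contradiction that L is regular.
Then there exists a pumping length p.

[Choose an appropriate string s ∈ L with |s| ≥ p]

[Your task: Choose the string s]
s = a^p b^p

This string is in L (has equal a's and b's) and has length 2p ≥ p.
Any decomposition xyz with |xy| ≤ p means y consists only of a's,
so pumping will unbalance the counts.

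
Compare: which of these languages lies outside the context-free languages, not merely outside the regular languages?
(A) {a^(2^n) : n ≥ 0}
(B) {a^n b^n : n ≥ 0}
(A) {a^(2^n) : n ≥ 0}

(A) {a^(2^n) : n ≥ 0} requires the CFL pumping lemma.

- {a^n b^n : n ≥ 0} is context-free (but not regular)
  • Can be shown non-regular with the regular pumping lemma
  • After pumping, the number of a's and b's become unequal

- {a^(2^n) : n ≥ 0} is NOT context-free
  • Requires the CFL pumping lemma to prove
  • Gaps between powers of 2 grow exponentially

The CFL pumping lemma is "stronger" in that it can prove non-membership
in the larger class of context-free languages.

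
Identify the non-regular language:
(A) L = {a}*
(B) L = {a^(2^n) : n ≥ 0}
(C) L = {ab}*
(B) {a^(2^n) : n ≥ 0}

(B) L = {a^(2^n) : n ≥ 0} is NOT regular.

The pumping lemma can be used to prove this:
After pumping, length is no longer a power of 2

The other languages are regular because they can be recognized by finite automata.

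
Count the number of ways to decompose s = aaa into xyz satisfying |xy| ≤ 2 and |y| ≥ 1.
3

For s = 'aaa' with pumping length p = 2:

Constraints: |xy| ≤ 2, |y| > 0

Valid decompositions (|xy| ≤ p, |y| ≥ 1):
  • x='', y='a', z='aa'
  • x='a', y='a', z='a'
  • x='', y='aa', z='a'

Total count: 3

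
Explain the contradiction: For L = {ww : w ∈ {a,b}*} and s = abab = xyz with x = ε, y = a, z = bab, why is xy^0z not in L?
xy⁰z = bab ∉ L

Pumping with i = 0 replaces y = a by y⁰ = ε:
- Original: s = xyz = abab; abab splits into halves ab · ab, which are equal, so it is in L (w = ab)
- Pumped: xy⁰z = ε · ε · bab = bab
- bab has odd length 3, so it cannot be written as ww and is not in L

The pumping lemma would require xy⁰z ∈ L, so this decomposition yields a contradiction.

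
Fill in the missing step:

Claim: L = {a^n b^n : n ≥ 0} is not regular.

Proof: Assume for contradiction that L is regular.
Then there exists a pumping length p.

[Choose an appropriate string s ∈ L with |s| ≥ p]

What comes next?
s = a^p b^p

This string is in L (has equal a's and b's) and has length 2p ≥ p.
Any decomposition xyz with |xy| ≤ p means y consists only of a's,
so pumping will unbalance the counts.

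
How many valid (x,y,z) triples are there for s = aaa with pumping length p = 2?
3

For s = 'aaa' with pumping length p = 2:

Constraints: |xy| ≤ 2, |y| > 0

Valid decompositions (|xy| ≤ p, |y| ≥ 1):
  • x='', y='a', z='aa'
  • x='a', y='a', z='a'
  • x='', y='aa', z='a'

Total count: 3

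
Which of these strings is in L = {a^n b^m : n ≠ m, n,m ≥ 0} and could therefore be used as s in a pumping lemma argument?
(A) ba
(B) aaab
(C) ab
(B) aaab

The pumping lemma is applied to a string s that lies in L, so first check membership of each option:
- (A) ba has an a after a b, so it is not of the form a^n b^m and is not in L ✗
- (B) aaab = a^3 b^1 with 3 ≠ 1, so it is in L ✓
- (C) ab = a^1 b^1 has n = m = 1, so it is not in L ✗

Only (B) aaab is in L, so it is the only candidate that could play the role of s.
(In a complete proof one picks s in terms of the pumping length p so that |s| ≥ p is guaranteed; a fixed string like aaab illustrates the shape of such an s.)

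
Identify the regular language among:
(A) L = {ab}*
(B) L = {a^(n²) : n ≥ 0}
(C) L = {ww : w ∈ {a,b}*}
(A) {ab}*

(A) L = {ab}* is regular.

This can be recognized by a finite automaton (DFA/NFA).
Regular expressions like {ab}* define regular languages.

The other choices are not regular:
- {a^(n²) : n ≥ 0}: After pumping, length is no longer a perfect square
- {ww : w ∈ {a,b}*}: After pumping, the two halves no longer match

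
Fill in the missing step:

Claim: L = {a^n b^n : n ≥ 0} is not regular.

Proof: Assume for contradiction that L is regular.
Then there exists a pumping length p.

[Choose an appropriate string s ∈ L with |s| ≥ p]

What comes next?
s = a^p b^p

This string is in L (has equal a's and b's) and has length 2p ≥ p.
Any decomposition xyz with |xy| ≤ p means y consists only of a's,
so pumping will unbalance the counts.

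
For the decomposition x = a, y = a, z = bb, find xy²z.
aaabb

Given x = 'a', y = 'a', z = 'bb' and i = 2:

xy^2z = x + y·y·...·y (2 times) + z
       = 'a' + 'a'^2 + 'bb'
       = 'a' + 'aa' + 'bb'
       = 'aaabb'

The pumped string is 'aaabb' with length 5.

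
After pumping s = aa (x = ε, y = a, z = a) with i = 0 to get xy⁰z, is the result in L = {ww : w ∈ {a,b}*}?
No

xy⁰z = ε · ε · a = a.
a has odd length 1, so it cannot be written as ww and is not in L.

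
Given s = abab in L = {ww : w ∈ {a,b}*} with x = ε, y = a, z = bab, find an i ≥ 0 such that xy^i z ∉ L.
i = 2

xy²z = ε · aa · bab = aabab; aabab has odd length 5, so it cannot be written as ww and is not in L.
(Other choices also work, e.g. i = 0, 3; only i = 1 is guaranteed to stay in L since xy¹z = s.)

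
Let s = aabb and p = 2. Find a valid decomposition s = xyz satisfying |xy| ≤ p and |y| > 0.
x = '', y = 'aa', z = 'bb'

For s = aabb and p = 2, one valid decomposition is:
- x = '' (length 0)
- y = 'aa' (length 2)
- z = 'bb' (length 2)

Verification:
- xyz = '' + 'aa' + 'bb' = aabb ✓
- |xy| = 2 ≤ 2 ✓
- |y| = 2 > 0 ✓

All pumping lemma constraints are satisfied.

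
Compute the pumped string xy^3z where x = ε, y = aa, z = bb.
aaaaaabb

Given x = '', y = 'aa', z = 'bb' and i = 3:

xy^3z = x + y·y·...·y (3 times) + z
       = '' + 'aa'^3 + 'bb'
       = '' + 'aaaaaa' + 'bb'
       = 'aaaaaabb'

The pumped string is 'aaaaaabb' with length 8.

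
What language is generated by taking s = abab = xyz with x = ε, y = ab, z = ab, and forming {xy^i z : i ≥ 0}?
{xy^i z : i ≥ 0} = {(ab)^(i+1) : i ≥ 0} = {ab, abab, ababab, ...}

With x = ε, y = ab, z = ab: Pumping 'ab' gives strings of alternating a's and b's.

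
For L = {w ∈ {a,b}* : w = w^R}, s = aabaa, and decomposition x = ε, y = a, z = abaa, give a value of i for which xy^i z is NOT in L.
i = 0

xy⁰z = ε · ε · abaa = abaa; abaa reversed is aaba ≠ abaa, so it is not a palindrome and is not in L.
(Other choices also work, e.g. i = 2, 3; only i = 1 is guaranteed to stay in L since xy¹z = s.)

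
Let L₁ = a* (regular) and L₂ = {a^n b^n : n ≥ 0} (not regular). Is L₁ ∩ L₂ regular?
Yes — L₁ ∩ L₂ is regular.

A string of a* contains no b's, and the only string of {a^n b^n} with no b's is ε (n = 0). So L₁ ∩ L₂ = {ε}, a finite language, which is regular.

Note that the bare facts "L₁ regular, L₂ non-regular" do not settle the question by themselves: the closure of regular languages under ∪, ∩, complement and difference applies only when BOTH operands are regular. With a non-regular operand the result can come out regular or non-regular depending on the specific languages, so one has to work out L₁ ∩ L₂ for this particular pair, as above.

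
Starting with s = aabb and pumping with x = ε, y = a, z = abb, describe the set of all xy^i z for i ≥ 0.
{xy^i z : i ≥ 0} = {a^(i+1) b^2 : i ≥ 0} = {abb, aabb, aaabb, ...}

With x = ε, y = a, z = abb: Starting with aabb and pumping the first 'a' (z = abb keeps the second 'a'), we get strings with i+1 a's followed by 2 b's for i = 0, 1, 2, ...; note bb is not produced because z always contributes one a.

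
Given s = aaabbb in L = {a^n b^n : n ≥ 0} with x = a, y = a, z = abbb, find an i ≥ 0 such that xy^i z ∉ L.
i = 2

xy²z = a · aa · abbb = aaaabbb; aaaabbb has 4 a's and 3 b's; 4 ≠ 3, so it is not in L.
(Other choices also work, e.g. i = 0, 3; only i = 1 is guaranteed to stay in L since xy¹z = s.)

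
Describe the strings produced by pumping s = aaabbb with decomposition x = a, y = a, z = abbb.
{xy^i z : i ≥ 0} = {a^(2+i) b^3 : i ≥ 0} = {aabbb, aaabbb, aaaabbb, ...}

With x = a, y = a, z = abbb: Starting with aaabbb and pumping the second 'a', we get strings with 2+i a's followed by 3 b's for i = 0, 1, 2, ...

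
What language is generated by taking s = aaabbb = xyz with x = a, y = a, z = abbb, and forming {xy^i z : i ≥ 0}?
{xy^i z : i ≥ 0} = {a^(2+i) b^3 : i ≥ 0} = {aabbb, aaabbb, aaaabbb, ...}

With x = a, y = a, z = abbb: Starting with aaabbb and pumping the second 'a', we get strings with 2+i a's followed by 3 b's for i = 0, 1, 2, ...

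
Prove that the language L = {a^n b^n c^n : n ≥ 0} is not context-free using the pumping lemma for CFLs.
Assume for contradiction that L is context-free, and let p ≥ 1 be the pumping length given by the pumping lemma for CFLs.
Choose s = a^p b^p c^p. Then s ∈ L and |s| = 3p ≥ p.
By the CFL pumping lemma, s = uvxyz for some u, v, x, y, z with |vxy| ≤ p, |vy| ≥ 1, and uv^i xy^i z ∈ L for every i ≥ 0.

Because |vxy| ≤ p, the window vxy cannot contain both an a and a c: any substring of s containing both must include the entire block b^p plus at least one a and one c, so it has length ≥ p + 2 > p.
Hence at least one of the letters a, c does not occur in vy at all.

Take i = 0: the string uxz is obtained from s by deleting |vy| ≥ 1 symbols, so |uxz| = 3p − |vy| < 3p.
But the letter (a or c) that does not occur in vy still occurs exactly p times in uxz. Every string of L with exactly p copies of some letter is a^p b^p c^p, of length 3p. Since |uxz| < 3p, uxz ∉ L.

This contradicts the CFL pumping lemma, which requires uv^i xy^i z ∈ L for all i ≥ 0.
Hence L = {a^n b^n c^n : n ≥ 0} is not context-free. ∎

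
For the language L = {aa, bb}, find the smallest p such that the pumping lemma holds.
p = 3

For a finite language L, the pumping lemma holds vacuously if p > max|s| for s ∈ L.

The longest string in L = {aa, bb} has length 2.
If p = 3, then no string s ∈ L has |s| ≥ p, so the condition is vacuously true.

The minimum pumping length is p = 3.

Why no smaller p works: for any p ≤ 2, the longest string s ∈ L has |s| = 2 ≥ p, so it would
have to be pumpable; but pumping up (i = 2, 3, ...) produces ever longer strings, which cannot all lie in the
finite language L. So the pumping property fails for every p ≤ 2.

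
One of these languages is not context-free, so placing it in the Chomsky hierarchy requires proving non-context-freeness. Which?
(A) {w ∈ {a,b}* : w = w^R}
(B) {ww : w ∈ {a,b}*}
(B) {ww : w ∈ {a,b}*}

(B) {ww : w ∈ {a,b}*} requires the CFL pumping lemma.

- {w ∈ {a,b}* : w = w^R} is context-free (but not regular)
  • Can be shown non-regular with the regular pumping lemma
  • After pumping, the string is no longer symmetric

- {ww : w ∈ {a,b}*} is NOT context-free
  • Requires the CFL pumping lemma to prove
  • Even a PDA cannot compare two arbitrary halves symbol by symbol; CFL pumping on a^p b^p a^p b^p fails

The CFL pumping lemma is "stronger" in that it can prove non-membership
in the larger class of context-free languages.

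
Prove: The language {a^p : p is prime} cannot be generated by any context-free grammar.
Assume for contradiction that L is context-free, and let p ≥ 1 be the pumping length given by the pumping lemma for CFLs.
Choose a prime q with q ≥ p and let s = a^q. Then s ∈ L and |s| = q ≥ p.
By the CFL pumping lemma, s = uvxyz for some u, v, x, y, z with |vxy| ≤ p, |vy| ≥ 1, and uv^i xy^i z ∈ L for every i ≥ 0.
All symbols are a's, so only lengths matter: let k = |vy|, with 1 ≤ k ≤ p. Then |uv^i xy^i z| = q + (i − 1)k.

Take i = q + 1: the length is q + qk = q(k + 1).
Both factors satisfy q ≥ 2 and k + 1 ≥ 2, so q(k + 1) is composite and uv^(q+1) xy^(q+1) z ∉ L.

This contradicts the CFL pumping lemma, which requires uv^i xy^i z ∈ L for all i ≥ 0.
Hence L = {a^p : p is prime} is not context-free. ∎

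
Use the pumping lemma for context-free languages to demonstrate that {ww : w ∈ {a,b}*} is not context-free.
Assume for contradiction that L is context-free, and let p ≥ 1 be the pumping length given by the pumping lemma for CFLs.
Choose s = a^p b^p a^p b^p. Then s ∈ L (take w = a^p b^p) and |s| = 4p ≥ p.
By the CFL pumping lemma, s = uvxyz for some u, v, x, y, z with |vxy| ≤ p, |vy| ≥ 1, and uv^i xy^i z ∈ L for every i ≥ 0.

Write s as four blocks A₁ B₁ A₂ B₂ with A₁ = A₂ = a^p and B₁ = B₂ = b^p. Since |vxy| ≤ p, the window vxy lies inside at most two adjacent blocks. Take i = 0 and let t = uxz, so |t| = 4p − |vy| with 1 ≤ |vy| ≤ p. If |t| is odd, t ∉ L immediately, so assume |vy| is even (hence |vy| ≥ 2) and |t|/2 = 2p − |vy|/2, which satisfies p ≤ |t|/2 ≤ 2p − 1.

Case 1 (vxy inside A₁B₁): t = a^(p−j) b^(p−l) a^p b^p with j + l = |vy|. The second half of t has length < 2p, so it is a suffix of the trailing a^p b^p and ends in b; the first half is a^(p−j) b^(p−l) a^((j+l)/2), which ends in a because (j+l)/2 ≥ 1. The halves differ, so t ∉ L.

Case 2 (vxy inside B₁A₂, straddling the middle): t = a^p b^(p−j) a^(p−l) b^p with j + l = |vy|. If t = ww, then w is a prefix of t of length ≥ p, so w begins with a^p; and w is a suffix of t of length ≥ p, so w ends with b^p. That forces |w| ≥ 2p, contradicting |w| = |t|/2 ≤ 2p − 1. So t ∉ L.

Case 3 (vxy inside A₂B₂): t = a^p b^p a^(p−j) b^(p−l) with j + l = |vy|. The first half of t is a prefix of a^p b^p, so it begins with a; the second half is b^((j+l)/2) a^(p−j) b^(p−l), which begins with b. The halves differ, so t ∉ L.

In every case uv⁰xy⁰z = uxz ∉ L.

This contradicts the CFL pumping lemma, which requires uv^i xy^i z ∈ L for all i ≥ 0.
Hence L = {ww : w ∈ {a,b}*} is not context-free. ∎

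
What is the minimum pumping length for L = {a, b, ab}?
p = 3

For a finite language L, the pumping lemma holds vacuously if p > max|s| for s ∈ L.

The longest string in L = {a, b, ab} has length 2.
If p = 3, then no string s ∈ L has |s| ≥ p, so the condition is vacuously true.

The minimum pumping length is p = 3.

Why no smaller p works: for any p ≤ 2, the longest string s ∈ L has |s| = 2 ≥ p, so it would
have to be pumpable; but pumping up (i = 2, 3, ...) produces ever longer strings, which cannot all lie in the
finite language L. So the pumping property fails for every p ≤ 2.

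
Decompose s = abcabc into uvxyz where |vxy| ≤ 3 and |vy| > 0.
u='ab', v='c', x='a', y='b', z='c'

For s = abcabc with pumping length p = 3:

One valid decomposition:
- u = 'ab'
- v = 'c'
- x = 'a'
- y = 'b'
- z = 'c'

Verification:
- uvxyz = 'ab' + 'c' + 'a' + 'b' + 'c' = abcabc ✓
- |vxy| = |'cab'| = 3 ≤ 3 ✓
- |vy| = |'cb'| = 2 > 0 ✓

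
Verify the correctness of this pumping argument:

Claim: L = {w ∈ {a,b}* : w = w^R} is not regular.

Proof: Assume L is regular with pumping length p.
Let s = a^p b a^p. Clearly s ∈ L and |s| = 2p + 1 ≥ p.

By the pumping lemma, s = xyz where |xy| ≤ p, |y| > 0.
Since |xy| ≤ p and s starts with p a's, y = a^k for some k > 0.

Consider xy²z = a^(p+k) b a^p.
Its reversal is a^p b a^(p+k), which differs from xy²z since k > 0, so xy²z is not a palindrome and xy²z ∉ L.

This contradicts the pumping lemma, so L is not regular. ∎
The proof is correct.

This proof is valid because:
1. s = a^p b a^p is in L and is chosen in terms of p, so |s| ≥ p holds for every p
2. The decomposition analysis is correct: |xy| ≤ p forces y to lie inside the leading a's
3. The contradiction is valid: a^(p+k) b a^p has more a's before the b than after it, so it is not a palindrome
4. The conclusion follows logically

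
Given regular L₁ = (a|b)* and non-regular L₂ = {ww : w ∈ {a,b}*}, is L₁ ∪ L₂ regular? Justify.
Yes — L₁ ∪ L₂ is regular.

{ww} ⊆ (a|b)*, so L₁ ∪ L₂ = (a|b)*, which is regular.

Note that the bare facts "L₁ regular, L₂ non-regular" do not settle the question by themselves: the closure of regular languages under ∪, ∩, complement and difference applies only when BOTH operands are regular. With a non-regular operand the result can come out regular or non-regular depending on the specific languages, so one has to work out L₁ ∪ L₂ for this particular pair, as above.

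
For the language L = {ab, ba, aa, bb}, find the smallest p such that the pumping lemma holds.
p = 3

For a finite language L, the pumping lemma holds vacuously if p > max|s| for s ∈ L.

The longest string in L = {ab, ba, aa, bb} has length 2.
If p = 3, then no string s ∈ L has |s| ≥ p, so the condition is vacuously true.

The minimum pumping length is p = 3.

Why no smaller p works: for any p ≤ 2, the longest string s ∈ L has |s| = 2 ≥ p, so it would
have to be pumpable; but pumping up (i = 2, 3, ...) produces ever longer strings, which cannot all lie in the
finite language L. So the pumping property fails for every p ≤ 2.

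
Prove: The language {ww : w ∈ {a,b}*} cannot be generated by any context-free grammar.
Assume for contradiction that L is context-free, and let p ≥ 1 be the pumping length given by the pumping lemma for CFLs.
Choose s = a^p b^p a^p b^p. Then s ∈ L (take w = a^p b^p) and |s| = 4p ≥ p.
By the CFL pumping lemma, s = uvxyz for some u, v, x, y, z with |vxy| ≤ p, |vy| ≥ 1, and uv^i xy^i z ∈ L for every i ≥ 0.

Write s as four blocks A₁ B₁ A₂ B₂ with A₁ = A₂ = a^p and B₁ = B₂ = b^p. Since |vxy| ≤ p, the window vxy lies inside at most two adjacent blocks. Take i = 0 and let t = uxz, so |t| = 4p − |vy| with 1 ≤ |vy| ≤ p. If |t| is odd, t ∉ L immediately, so assume |vy| is even (hence |vy| ≥ 2) and |t|/2 = 2p − |vy|/2, which satisfies p ≤ |t|/2 ≤ 2p − 1.

Case 1 (vxy inside A₁B₁): t = a^(p−j) b^(p−l) a^p b^p with j + l = |vy|. The second half of t has length < 2p, so it is a suffix of the trailing a^p b^p and ends in b; the first half is a^(p−j) b^(p−l) a^((j+l)/2), which ends in a because (j+l)/2 ≥ 1. The halves differ, so t ∉ L.

Case 2 (vxy inside B₁A₂, straddling the middle): t = a^p b^(p−j) a^(p−l) b^p with j + l = |vy|. If t = ww, then w is a prefix of t of length ≥ p, so w begins with a^p; and w is a suffix of t of length ≥ p, so w ends with b^p. That forces |w| ≥ 2p, contradicting |w| = |t|/2 ≤ 2p − 1. So t ∉ L.

Case 3 (vxy inside A₂B₂): t = a^p b^p a^(p−j) b^(p−l) with j + l = |vy|. The first half of t is a prefix of a^p b^p, so it begins with a; the second half is b^((j+l)/2) a^(p−j) b^(p−l), which begins with b. The halves differ, so t ∉ L.

In every case uv⁰xy⁰z = uxz ∉ L.

This contradicts the CFL pumping lemma, which requires uv^i xy^i z ∈ L for all i ≥ 0.
Hence L = {ww : w ∈ {a,b}*} is not context-free. ∎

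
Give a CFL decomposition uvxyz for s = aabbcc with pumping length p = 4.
u='a', v='a', x='bb', y='c', z='c'

For s = aabbcc with pumping length p = 4:

One valid decomposition:
- u = 'a'
- v = 'a'
- x = 'bb'
- y = 'c'
- z = 'c'

Verification:
- uvxyz = 'a' + 'a' + 'bb' + 'c' + 'c' = aabbcc ✓
- |vxy| = |'abbc'| = 4 ≤ 4 ✓
- |vy| = |'ac'| = 2 > 0 ✓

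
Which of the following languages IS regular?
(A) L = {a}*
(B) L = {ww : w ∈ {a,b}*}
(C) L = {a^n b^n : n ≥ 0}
(A) {a}*

(A) L = {a}* is regular.

This can be recognized by a finite automaton (DFA/NFA).
Regular expressions like {a}* define regular languages.

The other choices are not regular:
- {ww : w ∈ {a,b}*}: After pumping, the two halves no longer match
- {a^n b^n : n ≥ 0}: After pumping, the number of a's and b's become unequal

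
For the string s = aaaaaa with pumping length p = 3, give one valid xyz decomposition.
x = 'a', y = 'a', z = 'aaaa'

For s = aaaaaa and p = 3, one valid decomposition is:
- x = 'a' (length 1)
- y = 'a' (length 1)
- z = 'aaaa' (length 4)

Verification:
- xyz = 'a' + 'a' + 'aaaa' = aaaaaa ✓
- |xy| = 2 ≤ 3 ✓
- |y| = 1 > 0 ✓

All pumping lemma constraints are satisfied.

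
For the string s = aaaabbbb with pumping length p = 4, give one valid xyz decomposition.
x = 'aa', y = 'a', z = 'abbbb'

For s = aaaabbbb and p = 4, one valid decomposition is:
- x = 'aa' (length 2)
- y = 'a' (length 1)
- z = 'abbbb' (length 5)

Verification:
- xyz = 'aa' + 'a' + 'abbbb' = aaaabbbb ✓
- |xy| = 3 ≤ 4 ✓
- |y| = 1 > 0 ✓

All pumping lemma constraints are satisfied.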